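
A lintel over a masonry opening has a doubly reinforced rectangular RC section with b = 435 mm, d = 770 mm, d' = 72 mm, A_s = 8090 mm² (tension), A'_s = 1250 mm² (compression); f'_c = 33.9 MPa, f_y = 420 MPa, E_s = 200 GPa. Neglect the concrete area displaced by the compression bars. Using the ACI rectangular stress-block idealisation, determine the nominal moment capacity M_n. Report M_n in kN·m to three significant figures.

Assume both tension and compression steel yield.
Net tension couple steel: A_s − A'_s = 6840 mm².
a = (A_s − A'_s) f_y / (0.85 f'_c b) = 2872800/(0.85 × 33.9 × 435) = 229.19 mm.
c = a/β₁ = 229.19/0.808 = 283.65 mm; ε'_s = 0.003(c − d')/c = 0.0022 ≥ f_y/E_s = 0.0021, so compression steel does yield.
M_n = (A_s − A'_s) f_y (d − a/2) + A'_s f_y (d − d') = [2872800 × (770 − 114.595) + 525000 × (770 − 72)] × 10⁻⁶ = 1882.85 + 366.45 = 2249.30 kN·m.

M_n ≈ 2250 kN·m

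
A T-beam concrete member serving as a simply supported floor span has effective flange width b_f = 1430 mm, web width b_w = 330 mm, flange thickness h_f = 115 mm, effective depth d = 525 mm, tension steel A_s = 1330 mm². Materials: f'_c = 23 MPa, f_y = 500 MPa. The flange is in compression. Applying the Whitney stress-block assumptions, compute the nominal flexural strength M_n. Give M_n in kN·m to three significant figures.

M_n ≈ 341 kN·m

Tension: T = A_s f_y = 1330 × 500 = 665000 N.
Try a within the flange: a = T/(0.85 f'_c b_f) = 665000/(0.85 × 23 × 1430) = 23.79 mm.
Since a = 23.79 ≤ h_f = 115 mm, the stress block lies entirely in the flange; analyse as a rectangular beam of width b_f.
M_n = T(d − a/2) = 665000 × (525 − 11.895) = 341.21 × 10⁶ N·mm.
M_n = 341.21 kN·m.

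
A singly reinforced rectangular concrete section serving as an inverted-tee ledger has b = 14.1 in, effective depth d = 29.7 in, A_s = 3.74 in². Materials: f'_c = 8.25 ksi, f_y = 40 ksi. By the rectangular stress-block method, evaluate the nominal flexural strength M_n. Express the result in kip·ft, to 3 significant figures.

M_n ≈ 361 kip·ft

T = A_s f_y = 3.74 × 40 = 149.6 kips.
a = T/(0.85 f'_c b) = 149.6/(0.85 × 8.25 × 14.1) = 1.513 in.
M_n = T(d − a/2) = 149.6 × (29.7 − 0.7565) = 4329.9 kip·in = 4329.9/12 = 360.83 kip·ft.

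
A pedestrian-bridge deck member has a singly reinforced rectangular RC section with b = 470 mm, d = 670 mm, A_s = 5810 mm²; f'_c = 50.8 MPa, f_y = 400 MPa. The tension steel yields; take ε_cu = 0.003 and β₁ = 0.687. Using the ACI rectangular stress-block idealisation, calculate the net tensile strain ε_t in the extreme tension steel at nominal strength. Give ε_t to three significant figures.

ε_t ≈ 0.00906

a = A_s f_y/(0.85 f'_c b) = 114.51 mm.
β₁ = 0.687, so c = a/β₁ = 114.51/0.687 = 166.68 mm.
From the linear strain diagram with ε_cu = 0.003: ε_t = 0.003 (d − c)/c = 0.003 × (670 − 166.68)/166.68 = 0.00906.
Since ε_t ≥ 0.005, the section is tension-controlled.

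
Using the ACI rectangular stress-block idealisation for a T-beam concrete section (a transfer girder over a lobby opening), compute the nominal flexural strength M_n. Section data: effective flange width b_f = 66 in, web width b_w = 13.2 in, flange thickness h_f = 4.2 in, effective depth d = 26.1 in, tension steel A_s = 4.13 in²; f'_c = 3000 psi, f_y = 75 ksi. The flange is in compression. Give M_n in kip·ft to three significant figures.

Tension: T = A_s f_y = 4.13 × 75 = 309.75 kips.
Try a within the flange: a = T/(0.85 f'_c b_f) = 309.75/(0.85 × 3 × 66) = 1.840 in.
Since a = 1.840 ≤ h_f = 4.2 in, the stress block lies entirely in the flange; analyse as a rectangular beam of width b_f.
M_n = T(d − a/2) = 309.75 × (26.1 − 0.92) = 7799.5 kip·in.
M_n = 7799.5/12 = 649.96 kip·ft.

M_n ≈ 650 kip·ft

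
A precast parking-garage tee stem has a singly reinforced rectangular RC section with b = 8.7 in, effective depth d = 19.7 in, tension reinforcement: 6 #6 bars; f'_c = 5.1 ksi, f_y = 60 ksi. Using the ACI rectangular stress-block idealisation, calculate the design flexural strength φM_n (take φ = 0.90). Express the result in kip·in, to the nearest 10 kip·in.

A_s = 6 × 0.44 = 2.64 in².
T = A_s f_y = 2.64 × 60 = 158.4 kips.
a = T/(0.85 f'_c b) = 158.4/(0.85 × 5.1 × 8.7) = 4.200 in.
M_n = T(d − a/2) = 158.4 × (19.7 − 2.1) = 2787.8 kip·in.
φM_n = 0.90 × 2787.8 = 2509.0 kip·in.

φM_n ≈ 2510 kip·in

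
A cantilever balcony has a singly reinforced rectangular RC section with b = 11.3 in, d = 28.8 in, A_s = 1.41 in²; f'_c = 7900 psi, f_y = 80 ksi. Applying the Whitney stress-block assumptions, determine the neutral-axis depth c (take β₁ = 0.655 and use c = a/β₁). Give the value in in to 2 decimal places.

T = A_s f_y = 1.41 × 80 = 112.8 kips.
a = T/(0.85 f'_c b) = 112.8/(0.85 × 7.9 × 11.3) = 1.4866 in.
With β₁ = 0.655, c = a/β₁ = 1.4866/0.655 = 2.27 in.

c ≈ 2.27 in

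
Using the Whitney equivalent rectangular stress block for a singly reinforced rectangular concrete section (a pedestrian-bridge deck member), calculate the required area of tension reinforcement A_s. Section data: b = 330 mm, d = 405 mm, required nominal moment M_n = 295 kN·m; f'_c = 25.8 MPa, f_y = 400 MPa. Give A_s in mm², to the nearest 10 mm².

A_s ≈ 2130 mm²

With M_n = 0.85 f'_c a b (d − a/2), solve the quadratic for a:
a = d − √(d² − 2M_n/(0.85 f'_c b)) = 405 − √(405² − 2 × 295×10⁶/(0.85 × 25.8 × 330)) = 117.77 mm.
A_s = 0.85 f'_c a b / f_y = 0.85 × 25.8 × 117.77 × 330 / 400 = 2130.7 mm².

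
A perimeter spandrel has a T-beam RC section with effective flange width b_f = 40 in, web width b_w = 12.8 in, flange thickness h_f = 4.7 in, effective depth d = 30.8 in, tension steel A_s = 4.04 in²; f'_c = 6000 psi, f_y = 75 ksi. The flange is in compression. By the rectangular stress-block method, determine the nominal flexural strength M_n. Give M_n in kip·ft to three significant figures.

Tension: T = A_s f_y = 4.04 × 75 = 303 kips.
Try a within the flange: a = T/(0.85 f'_c b_f) = 303/(0.85 × 6 × 40) = 1.485 in.
Since a = 1.485 ≤ h_f = 4.7 in, the stress block lies entirely in the flange; analyse as a rectangular beam of width b_f.
M_n = T(d − a/2) = 303 × (30.8 − 0.7425) = 9107.4 kip·in.
M_n = 9107.4/12 = 758.95 kip·ft.

M_n ≈ 759 kip·ft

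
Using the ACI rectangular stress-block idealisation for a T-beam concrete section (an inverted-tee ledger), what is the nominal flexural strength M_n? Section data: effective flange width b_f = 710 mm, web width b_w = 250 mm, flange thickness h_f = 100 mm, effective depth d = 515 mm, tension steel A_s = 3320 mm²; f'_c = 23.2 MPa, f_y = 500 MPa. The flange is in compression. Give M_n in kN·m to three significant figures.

Tension: T = A_s f_y = 3320 × 500 = 1660000 N.
Try a within the flange: a = T/(0.85 f'_c b_f) = 1660000/(0.85 × 23.2 × 710) = 118.56 mm.
a = 118.56 > h_f = 100 mm: the block extends into the web. Split into flange-overhang and web parts.
C_f = 0.85 f'_c (b_f − b_w) h_f = 0.85 × 23.2 × (710 − 250) × 100 = 907120 N.
Remaining web compression depth: a_w = (T − C_f)/(0.85 f'_c b_w) = (1660000 − 907120)/(0.85 × 23.2 × 250) = 152.71 mm.
M_n = C_f(d − h_f/2) + (T − C_f)(d − a_w/2) = 907120 × (515 − 50) + 752880 × (515 − 76.355) = 421.81 + 330.25 = 752.06 × 10⁶ N·mm.
M_n = 752.06 kN·m.

M_n ≈ 752 kN·m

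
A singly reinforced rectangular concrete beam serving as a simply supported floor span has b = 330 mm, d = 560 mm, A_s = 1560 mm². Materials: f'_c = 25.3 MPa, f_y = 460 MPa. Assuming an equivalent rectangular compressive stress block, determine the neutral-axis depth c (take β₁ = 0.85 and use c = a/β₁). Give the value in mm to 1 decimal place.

c ≈ 119.0 mm

T = A_s f_y = 1560 × 460 = 717600 N = 717.6 kN.
Setting C = 0.85 f'_c a b equal to T: a = 717600/(0.85 × 25.3 × 330) = 101.118 mm.
With β₁ = 0.85, c = a/β₁ = 101.118/0.85 = 119.0 mm.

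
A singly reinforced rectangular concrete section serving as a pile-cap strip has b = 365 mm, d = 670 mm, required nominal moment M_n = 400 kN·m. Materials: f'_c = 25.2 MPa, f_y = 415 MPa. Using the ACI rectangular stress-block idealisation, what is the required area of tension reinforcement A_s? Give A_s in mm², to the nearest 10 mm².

A_s ≈ 1530 mm²

With M_n = 0.85 f'_c a b (d − a/2), solve the quadratic for a:
a = d − √(d² − 2M_n/(0.85 f'_c b)) = 670 − √(670² − 2 × 400×10⁶/(0.85 × 25.2 × 365)) = 81.29 mm.
A_s = 0.85 f'_c a b / f_y = 0.85 × 25.2 × 81.29 × 365 / 415 = 1531.4 mm².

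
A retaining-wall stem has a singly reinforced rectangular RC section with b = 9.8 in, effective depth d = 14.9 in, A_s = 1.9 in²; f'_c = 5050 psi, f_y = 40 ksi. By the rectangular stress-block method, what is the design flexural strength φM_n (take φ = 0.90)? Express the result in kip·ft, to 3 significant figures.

T = A_s f_y = 1.9 × 40 = 76 kips.
a = T/(0.85 f'_c b) = 76/(0.85 × 5.05 × 9.8) = 1.807 in.
M_n = T(d − a/2) = 76 × (14.9 − 0.9035) = 1063.7 kip·in = 1063.7/12 = 88.64 kip·ft.
φM_n = 0.90 × 88.64 = 79.78 kip·ft.

φM_n ≈ 79.8 kip·ft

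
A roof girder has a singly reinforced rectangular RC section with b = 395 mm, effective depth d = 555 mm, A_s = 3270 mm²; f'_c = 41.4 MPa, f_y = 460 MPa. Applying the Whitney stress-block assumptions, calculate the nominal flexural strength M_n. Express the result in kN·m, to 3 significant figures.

T = A_s f_y = 3270 × 460 = 1504200 N = 1504.2 kN.
From C = T: a = T/(0.85 f'_c b) = 1504200/(0.85 × 41.4 × 395) = 108.22 mm.
M_n = T(d − a/2) = 1504.2 kN × (555 − 54.11) mm = 753.44 kN·m.

M_n ≈ 753 kN·m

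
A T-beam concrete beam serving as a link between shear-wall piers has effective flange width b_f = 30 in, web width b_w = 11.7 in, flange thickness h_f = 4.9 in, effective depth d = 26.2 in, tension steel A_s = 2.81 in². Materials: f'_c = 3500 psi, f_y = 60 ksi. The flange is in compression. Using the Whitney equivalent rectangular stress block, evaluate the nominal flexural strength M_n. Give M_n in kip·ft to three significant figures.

Tension: T = A_s f_y = 2.81 × 60 = 168.6 kips.
Try a within the flange: a = T/(0.85 f'_c b_f) = 168.6/(0.85 × 3.5 × 30) = 1.889 in.
Since a = 1.889 ≤ h_f = 4.9 in, the stress block lies entirely in the flange; analyse as a rectangular beam of width b_f.
M_n = T(d − a/2) = 168.6 × (26.2 − 0.9445) = 4258.1 kip·in.
M_n = 4258.1/12 = 354.84 kip·ft.

M_n ≈ 355 kip·ft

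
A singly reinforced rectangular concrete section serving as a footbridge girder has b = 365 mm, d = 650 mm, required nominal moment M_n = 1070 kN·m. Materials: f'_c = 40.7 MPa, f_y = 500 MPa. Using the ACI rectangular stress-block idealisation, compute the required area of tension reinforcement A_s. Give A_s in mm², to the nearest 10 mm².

A_s ≈ 3710 mm²

With M_n = 0.85 f'_c a b (d − a/2), solve the quadratic for a:
a = d − √(d² − 2M_n/(0.85 f'_c b)) = 650 − √(650² − 2 × 1070×10⁶/(0.85 × 40.7 × 365)) = 146.98 mm.
A_s = 0.85 f'_c a b / f_y = 0.85 × 40.7 × 146.98 × 365 / 500 = 3711.9 mm².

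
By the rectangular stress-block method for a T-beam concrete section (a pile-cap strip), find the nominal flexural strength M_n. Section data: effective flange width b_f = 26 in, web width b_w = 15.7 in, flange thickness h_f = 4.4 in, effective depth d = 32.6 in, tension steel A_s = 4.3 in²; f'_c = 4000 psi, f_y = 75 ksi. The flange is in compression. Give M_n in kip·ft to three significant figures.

M_n ≈ 827 kip·ft

Tension: T = A_s f_y = 4.3 × 75 = 322.5 kips.
Try a within the flange: a = T/(0.85 f'_c b_f) = 322.5/(0.85 × 4 × 26) = 3.648 in.
Since a = 3.648 ≤ h_f = 4.4 in, the stress block lies entirely in the flange; analyse as a rectangular beam of width b_f.
M_n = T(d − a/2) = 322.5 × (32.6 − 1.824) = 9925.3 kip·in.
M_n = 9925.3/12 = 827.11 kip·ft.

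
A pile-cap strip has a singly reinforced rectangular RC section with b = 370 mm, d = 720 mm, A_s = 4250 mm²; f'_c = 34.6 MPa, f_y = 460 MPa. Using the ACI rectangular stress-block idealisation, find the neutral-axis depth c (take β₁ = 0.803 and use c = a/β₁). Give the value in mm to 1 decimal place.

T = A_s f_y = 4250 × 460 = 1955000 N = 1955 kN.
Setting C = 0.85 f'_c a b equal to T: a = 1955000/(0.85 × 34.6 × 370) = 179.659 mm.
With β₁ = 0.803, c = a/β₁ = 179.659/0.803 = 223.7 mm.

c ≈ 223.7 mm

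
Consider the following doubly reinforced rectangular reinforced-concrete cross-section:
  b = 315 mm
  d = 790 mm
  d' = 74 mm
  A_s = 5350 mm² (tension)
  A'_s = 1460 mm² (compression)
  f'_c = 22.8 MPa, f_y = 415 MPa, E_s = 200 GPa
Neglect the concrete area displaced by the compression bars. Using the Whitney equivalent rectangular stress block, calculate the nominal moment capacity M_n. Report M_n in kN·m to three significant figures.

M_n ≈ 1500 kN·m

Assume both tension and compression steel yield.
Net tension couple steel: A_s − A'_s = 3890 mm².
a = (A_s − A'_s) f_y / (0.85 f'_c b) = 1614350/(0.85 × 22.8 × 315) = 264.44 mm.
c = a/β₁ = 264.44/0.85 = 311.11 mm; ε'_s = 0.003(c − d')/c = 0.0023 ≥ f_y/E_s = 0.0021, so compression steel does yield.
M_n = (A_s − A'_s) f_y (d − a/2) + A'_s f_y (d − d') = [1614350 × (790 − 132.22) + 605900 × (790 − 74)] × 10⁻⁶ = 1061.89 + 433.82 = 1495.71 kN·m.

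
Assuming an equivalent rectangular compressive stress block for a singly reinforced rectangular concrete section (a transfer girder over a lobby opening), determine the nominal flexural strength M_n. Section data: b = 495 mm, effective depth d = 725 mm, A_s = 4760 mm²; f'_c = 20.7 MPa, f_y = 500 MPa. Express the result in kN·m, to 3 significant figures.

T = A_s f_y = 4760 × 500 = 2380000 N = 2380 kN.
From C = T: a = T/(0.85 f'_c b) = 2380000/(0.85 × 20.7 × 495) = 273.26 mm.
M_n = T(d − a/2) = 2380 kN × (725 − 136.63) mm = 1400.32 kN·m.

M_n ≈ 1400 kN·m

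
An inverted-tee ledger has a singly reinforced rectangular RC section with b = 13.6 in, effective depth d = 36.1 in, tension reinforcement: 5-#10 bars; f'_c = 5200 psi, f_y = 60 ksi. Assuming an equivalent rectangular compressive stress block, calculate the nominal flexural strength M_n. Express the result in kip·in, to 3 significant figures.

A_s = 5 × 1.27 = 6.35 in².
T = A_s f_y = 6.35 × 60 = 381 kips.
a = T/(0.85 f'_c b) = 381/(0.85 × 5.2 × 13.6) = 6.338 in.
M_n = T(d − a/2) = 381 × (36.1 − 3.169) = 12546.7 kip·in.

M_n ≈ 12500 kip·in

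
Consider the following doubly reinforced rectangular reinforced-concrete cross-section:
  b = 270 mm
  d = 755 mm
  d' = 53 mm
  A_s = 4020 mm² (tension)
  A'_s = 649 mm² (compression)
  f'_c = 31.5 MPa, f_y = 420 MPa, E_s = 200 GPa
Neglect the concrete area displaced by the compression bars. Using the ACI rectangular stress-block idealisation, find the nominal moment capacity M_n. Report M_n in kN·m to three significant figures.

M_n ≈ 1120 kN·m

Assume both tension and compression steel yield.
Net tension couple steel: A_s − A'_s = 3371 mm².
a = (A_s − A'_s) f_y / (0.85 f'_c b) = 1415820/(0.85 × 31.5 × 270) = 195.85 mm.
c = a/β₁ = 195.85/0.825 = 237.39 mm; ε'_s = 0.003(c − d')/c = 0.0023 ≥ f_y/E_s = 0.0021, so compression steel does yield.
M_n = (A_s − A'_s) f_y (d − a/2) + A'_s f_y (d − d') = [1415820 × (755 − 97.925) + 272580 × (755 − 53)] × 10⁻⁶ = 930.30 + 191.35 = 1121.65 kN·m.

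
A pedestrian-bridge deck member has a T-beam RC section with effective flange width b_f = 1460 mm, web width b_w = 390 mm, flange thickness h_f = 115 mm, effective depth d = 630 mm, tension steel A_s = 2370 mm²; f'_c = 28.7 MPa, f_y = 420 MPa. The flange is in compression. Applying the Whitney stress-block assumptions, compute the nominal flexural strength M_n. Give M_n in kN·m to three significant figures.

Tension: T = A_s f_y = 2370 × 420 = 995400 N.
Try a within the flange: a = T/(0.85 f'_c b_f) = 995400/(0.85 × 28.7 × 1460) = 27.95 mm.
Since a = 27.95 ≤ h_f = 115 mm, the stress block lies entirely in the flange; analyse as a rectangular beam of width b_f.
M_n = T(d − a/2) = 995400 × (630 − 13.975) = 613.19 × 10⁶ N·mm.
M_n = 613.19 kN·m.

M_n ≈ 613 kN·m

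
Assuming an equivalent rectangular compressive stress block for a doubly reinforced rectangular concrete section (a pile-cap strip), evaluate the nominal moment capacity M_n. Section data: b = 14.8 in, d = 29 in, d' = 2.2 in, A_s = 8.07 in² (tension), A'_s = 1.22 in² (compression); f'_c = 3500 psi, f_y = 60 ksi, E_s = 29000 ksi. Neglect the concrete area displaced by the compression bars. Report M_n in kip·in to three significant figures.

M_n ≈ 12000 kip·in

Assume both steels yield.
a = (A_s − A'_s) f_y/(0.85 f'_c b) = (8.07 − 1.22) × 60/(0.85 × 3.5 × 14.8) = 9.335 in.
c = a/β₁ = 9.335/0.85 = 10.982 in; ε'_s = 0.003(c − d')/c = 0.0024 ≥ ε_y = 0.0021, so the compression steel yields.
M_n = (A_s − A'_s) f_y (d − a/2) + A'_s f_y (d − d') = 411 × (29 − 4.6675) + 73.2 × (29 − 2.2) = 10000.7 + 1961.8 = 11962.5 kip·in.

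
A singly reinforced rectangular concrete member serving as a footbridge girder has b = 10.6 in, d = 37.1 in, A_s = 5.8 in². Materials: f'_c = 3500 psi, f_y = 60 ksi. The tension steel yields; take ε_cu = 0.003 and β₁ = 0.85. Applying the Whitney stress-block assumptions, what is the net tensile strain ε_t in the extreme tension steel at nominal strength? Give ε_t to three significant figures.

a = A_s f_y/(0.85 f'_c b) = 11.035 in.
β₁ = 0.85, so c = a/β₁ = 11.035/0.85 = 12.982 in.
From the linear strain diagram with ε_cu = 0.003: ε_t = 0.003 (d − c)/c = 0.003 × (37.1 − 12.982)/12.982 = 0.00557.
Since ε_t ≥ 0.005, the section is tension-controlled.

ε_t ≈ 0.00557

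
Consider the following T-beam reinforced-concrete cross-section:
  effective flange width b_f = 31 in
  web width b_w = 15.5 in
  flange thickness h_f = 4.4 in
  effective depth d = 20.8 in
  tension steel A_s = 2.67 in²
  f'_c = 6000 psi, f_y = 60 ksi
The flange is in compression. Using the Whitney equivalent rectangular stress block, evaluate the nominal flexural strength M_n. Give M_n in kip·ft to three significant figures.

M_n ≈ 271 kip·ft

Tension: T = A_s f_y = 2.67 × 60 = 160.2 kips.
Try a within the flange: a = T/(0.85 f'_c b_f) = 160.2/(0.85 × 6 × 31) = 1.013 in.
Since a = 1.013 ≤ h_f = 4.4 in, the stress block lies entirely in the flange; analyse as a rectangular beam of width b_f.
M_n = T(d − a/2) = 160.2 × (20.8 − 0.5065) = 3251.0 kip·in.
M_n = 3251.0/12 = 270.92 kip·ft.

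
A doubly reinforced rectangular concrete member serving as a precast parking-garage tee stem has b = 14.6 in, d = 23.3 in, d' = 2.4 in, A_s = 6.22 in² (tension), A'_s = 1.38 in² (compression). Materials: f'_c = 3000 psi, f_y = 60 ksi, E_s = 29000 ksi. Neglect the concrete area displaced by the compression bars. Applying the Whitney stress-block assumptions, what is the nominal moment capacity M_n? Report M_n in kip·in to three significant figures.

M_n ≈ 7360 kip·in

Assume both steels yield.
a = (A_s − A'_s) f_y/(0.85 f'_c b) = (6.22 − 1.38) × 60/(0.85 × 3 × 14.6) = 7.800 in.
c = a/β₁ = 7.800/0.85 = 9.176 in; ε'_s = 0.003(c − d')/c = 0.0022 ≥ ε_y = 0.0021, so the compression steel yields.
M_n = (A_s − A'_s) f_y (d − a/2) + A'_s f_y (d − d') = 290.4 × (23.3 − 3.9) + 82.8 × (23.3 − 2.4) = 5633.8 + 1730.5 = 7364.3 kip·in.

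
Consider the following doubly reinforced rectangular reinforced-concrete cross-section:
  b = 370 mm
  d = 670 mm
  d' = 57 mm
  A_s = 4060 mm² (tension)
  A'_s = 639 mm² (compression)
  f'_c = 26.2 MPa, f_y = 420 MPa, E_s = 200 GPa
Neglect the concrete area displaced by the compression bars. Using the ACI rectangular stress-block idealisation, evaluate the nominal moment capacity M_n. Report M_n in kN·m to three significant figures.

Assume both tension and compression steel yield.
Net tension couple steel: A_s − A'_s = 3421 mm².
a = (A_s − A'_s) f_y / (0.85 f'_c b) = 1436820/(0.85 × 26.2 × 370) = 174.37 mm.
c = a/β₁ = 174.37/0.85 = 205.14 mm; ε'_s = 0.003(c − d')/c = 0.0022 ≥ f_y/E_s = 0.0021, so compression steel does yield.
M_n = (A_s − A'_s) f_y (d − a/2) + A'_s f_y (d − d') = [1436820 × (670 − 87.185) + 268380 × (670 − 57)] × 10⁻⁶ = 837.40 + 164.52 = 1001.92 kN·m.

M_n ≈ 1000 kN·m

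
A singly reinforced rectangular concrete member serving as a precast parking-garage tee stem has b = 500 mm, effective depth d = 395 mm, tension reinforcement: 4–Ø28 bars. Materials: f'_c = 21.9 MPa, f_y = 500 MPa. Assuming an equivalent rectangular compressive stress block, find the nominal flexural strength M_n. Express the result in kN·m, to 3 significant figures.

M_n ≈ 405 kN·m

A_s = 4 × 616 = 2464 mm².
T = A_s f_y = 2464 × 500 = 1232000 N = 1232 kN.
From C = T: a = T/(0.85 f'_c b) = 1232000/(0.85 × 21.9 × 500) = 132.37 mm.
M_n = T(d − a/2) = 1232 kN × (395 − 66.185) mm = 405.10 kN·m.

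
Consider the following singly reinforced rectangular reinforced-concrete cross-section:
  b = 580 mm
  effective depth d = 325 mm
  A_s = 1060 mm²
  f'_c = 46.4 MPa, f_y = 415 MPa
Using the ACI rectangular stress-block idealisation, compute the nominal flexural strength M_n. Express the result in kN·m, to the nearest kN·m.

M_n ≈ 139 kN·m

T = A_s f_y = 1060 × 415 = 439900 N = 439.9 kN.
From C = T: a = T/(0.85 f'_c b) = 439900/(0.85 × 46.4 × 580) = 19.23 mm.
M_n = T(d − a/2) = 439.9 kN × (325 − 9.615) mm = 138.74 kN·m.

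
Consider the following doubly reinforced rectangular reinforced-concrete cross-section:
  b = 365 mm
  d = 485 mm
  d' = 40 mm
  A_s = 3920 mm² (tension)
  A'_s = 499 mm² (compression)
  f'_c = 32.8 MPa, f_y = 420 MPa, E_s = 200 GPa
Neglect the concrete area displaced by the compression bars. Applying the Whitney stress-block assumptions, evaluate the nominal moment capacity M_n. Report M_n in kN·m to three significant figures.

Assume both tension and compression steel yield.
Net tension couple steel: A_s − A'_s = 3421 mm².
a = (A_s − A'_s) f_y / (0.85 f'_c b) = 1436820/(0.85 × 32.8 × 365) = 141.19 mm.
c = a/β₁ = 141.19/0.816 = 173.03 mm; ε'_s = 0.003(c − d')/c = 0.0023 ≥ f_y/E_s = 0.0021, so compression steel does yield.
M_n = (A_s − A'_s) f_y (d − a/2) + A'_s f_y (d − d') = [1436820 × (485 − 70.595) + 209580 × (485 − 40)] × 10⁻⁶ = 595.43 + 93.26 = 688.69 kN·m.

M_n ≈ 689 kN·m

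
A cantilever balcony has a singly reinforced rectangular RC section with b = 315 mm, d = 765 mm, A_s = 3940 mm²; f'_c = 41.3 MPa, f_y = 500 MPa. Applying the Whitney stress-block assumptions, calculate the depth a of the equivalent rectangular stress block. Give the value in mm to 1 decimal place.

a ≈ 178.2 mm

T = A_s f_y = 3940 × 500 = 1970000 N = 1970 kN.
Setting C = 0.85 f'_c a b equal to T: a = 1970000/(0.85 × 41.3 × 315) = 178.2 mm.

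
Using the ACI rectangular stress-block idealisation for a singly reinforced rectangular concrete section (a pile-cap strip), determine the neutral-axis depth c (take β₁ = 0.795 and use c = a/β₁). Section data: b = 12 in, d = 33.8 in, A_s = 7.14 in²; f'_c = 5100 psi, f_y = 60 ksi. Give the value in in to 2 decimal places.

T = A_s f_y = 7.14 × 60 = 428.4 kips.
a = T/(0.85 f'_c b) = 428.4/(0.85 × 5.1 × 12) = 8.2353 in.
With β₁ = 0.795, c = a/β₁ = 8.2353/0.795 = 10.36 in.

c ≈ 10.36 in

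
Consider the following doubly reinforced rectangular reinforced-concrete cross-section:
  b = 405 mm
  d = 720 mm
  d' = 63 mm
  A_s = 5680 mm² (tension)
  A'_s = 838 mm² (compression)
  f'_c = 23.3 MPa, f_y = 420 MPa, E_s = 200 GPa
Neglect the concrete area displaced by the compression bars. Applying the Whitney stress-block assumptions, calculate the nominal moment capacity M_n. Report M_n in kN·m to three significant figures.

Assume both tension and compression steel yield.
Net tension couple steel: A_s − A'_s = 4842 mm².
a = (A_s − A'_s) f_y / (0.85 f'_c b) = 2033640/(0.85 × 23.3 × 405) = 253.54 mm.
c = a/β₁ = 253.54/0.85 = 298.28 mm; ε'_s = 0.003(c − d')/c = 0.0024 ≥ f_y/E_s = 0.0021, so compression steel does yield.
M_n = (A_s − A'_s) f_y (d − a/2) + A'_s f_y (d − d') = [2033640 × (720 − 126.77) + 351960 × (720 − 63)] × 10⁻⁶ = 1206.42 + 231.24 = 1437.66 kN·m.

M_n ≈ 1440 kN·m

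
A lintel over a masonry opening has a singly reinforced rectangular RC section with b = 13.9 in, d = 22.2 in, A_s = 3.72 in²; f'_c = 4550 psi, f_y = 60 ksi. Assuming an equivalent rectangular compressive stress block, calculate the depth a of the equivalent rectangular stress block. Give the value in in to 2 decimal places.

a ≈ 4.15 in

T = A_s f_y = 3.72 × 60 = 223.2 kips.
a = T/(0.85 f'_c b) = 223.2/(0.85 × 4.55 × 13.9) = 4.15 in.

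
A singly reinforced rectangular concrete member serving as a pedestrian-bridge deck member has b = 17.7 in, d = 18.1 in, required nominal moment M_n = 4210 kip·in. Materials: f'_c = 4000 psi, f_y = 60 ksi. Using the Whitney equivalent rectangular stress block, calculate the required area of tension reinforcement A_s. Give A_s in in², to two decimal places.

From M_n = 0.85 f'_c a b (d − a/2):
a = d − √(d² − 2M_n/(0.85 f'_c b)) = 18.1 − √(18.1² − 2 × 4210/(0.85 × 4 × 17.7)) = 4.400 in.
A_s = 0.85 f'_c a b / f_y = 0.85 × 4 × 4.400 × 17.7 / 60 = 4.413 in².

A_s ≈ 4.41 in²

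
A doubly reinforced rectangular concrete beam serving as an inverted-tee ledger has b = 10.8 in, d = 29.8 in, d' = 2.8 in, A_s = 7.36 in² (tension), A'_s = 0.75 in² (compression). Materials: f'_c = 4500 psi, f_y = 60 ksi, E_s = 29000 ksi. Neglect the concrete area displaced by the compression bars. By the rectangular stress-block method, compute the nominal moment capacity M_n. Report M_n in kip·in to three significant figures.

Assume both steels yield.
a = (A_s − A'_s) f_y/(0.85 f'_c b) = (7.36 − 0.75) × 60/(0.85 × 4.5 × 10.8) = 9.601 in.
c = a/β₁ = 9.601/0.825 = 11.638 in; ε'_s = 0.003(c − d')/c = 0.0023 ≥ ε_y = 0.0021, so the compression steel yields.
M_n = (A_s − A'_s) f_y (d − a/2) + A'_s f_y (d − d') = 396.6 × (29.8 − 4.8005) + 45 × (29.8 − 2.8) = 9914.8 + 1215.0 = 11129.8 kip·in.

M_n ≈ 11100 kip·in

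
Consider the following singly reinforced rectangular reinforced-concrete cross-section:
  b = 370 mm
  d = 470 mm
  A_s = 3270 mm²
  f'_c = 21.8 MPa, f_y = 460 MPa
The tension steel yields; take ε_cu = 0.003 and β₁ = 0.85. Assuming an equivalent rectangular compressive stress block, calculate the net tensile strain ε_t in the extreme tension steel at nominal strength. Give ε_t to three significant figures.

a = A_s f_y/(0.85 f'_c b) = 219.40 mm.
β₁ = 0.85, so c = a/β₁ = 219.40/0.85 = 258.12 mm.
From the linear strain diagram with ε_cu = 0.003: ε_t = 0.003 (d − c)/c = 0.003 × (470 − 258.12)/258.12 = 0.00246.
ε_t < 0.004 — the section is over-reinforced for flexure under ACI limits.

ε_t ≈ 0.00246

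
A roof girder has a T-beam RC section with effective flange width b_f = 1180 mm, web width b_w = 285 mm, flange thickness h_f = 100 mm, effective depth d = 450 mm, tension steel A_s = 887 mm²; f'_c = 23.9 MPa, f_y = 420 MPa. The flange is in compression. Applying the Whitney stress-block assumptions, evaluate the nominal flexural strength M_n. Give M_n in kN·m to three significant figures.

M_n ≈ 165 kN·m

Tension: T = A_s f_y = 887 × 420 = 372540 N.
Try a within the flange: a = T/(0.85 f'_c b_f) = 372540/(0.85 × 23.9 × 1180) = 15.54 mm.
Since a = 15.54 ≤ h_f = 100 mm, the stress block lies entirely in the flange; analyse as a rectangular beam of width b_f.
M_n = T(d − a/2) = 372540 × (450 − 7.77) = 164.75 × 10⁶ N·mm.
M_n = 164.75 kN·m.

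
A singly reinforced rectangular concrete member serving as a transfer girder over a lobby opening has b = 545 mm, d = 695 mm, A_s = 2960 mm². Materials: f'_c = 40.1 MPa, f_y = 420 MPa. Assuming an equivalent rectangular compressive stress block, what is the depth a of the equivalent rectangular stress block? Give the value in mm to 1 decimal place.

T = A_s f_y = 2960 × 420 = 1243200 N = 1243.2 kN.
Setting C = 0.85 f'_c a b equal to T: a = 1243200/(0.85 × 40.1 × 545) = 66.9 mm.

a ≈ 66.9 mm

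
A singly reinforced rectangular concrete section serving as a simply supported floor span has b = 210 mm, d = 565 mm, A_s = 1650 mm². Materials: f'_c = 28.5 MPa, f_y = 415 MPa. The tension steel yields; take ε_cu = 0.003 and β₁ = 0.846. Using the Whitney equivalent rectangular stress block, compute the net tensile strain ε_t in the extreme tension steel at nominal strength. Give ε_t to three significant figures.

a = A_s f_y/(0.85 f'_c b) = 134.60 mm.
β₁ = 0.846, so c = a/β₁ = 134.60/0.846 = 159.10 mm.
From the linear strain diagram with ε_cu = 0.003: ε_t = 0.003 (d − c)/c = 0.003 × (565 − 159.10)/159.10 = 0.00765.
Since ε_t ≥ 0.005, the section is tension-controlled.

ε_t ≈ 0.00765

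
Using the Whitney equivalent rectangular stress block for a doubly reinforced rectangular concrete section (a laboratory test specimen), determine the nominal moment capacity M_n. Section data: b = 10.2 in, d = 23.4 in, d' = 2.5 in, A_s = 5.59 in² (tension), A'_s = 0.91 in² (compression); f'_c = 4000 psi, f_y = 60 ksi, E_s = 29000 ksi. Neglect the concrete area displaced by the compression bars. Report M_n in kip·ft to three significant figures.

M_n ≈ 548 kip·ft

Assume both steels yield.
a = (A_s − A'_s) f_y/(0.85 f'_c b) = (5.59 − 0.91) × 60/(0.85 × 4 × 10.2) = 8.097 in.
c = a/β₁ = 8.097/0.85 = 9.526 in; ε'_s = 0.003(c − d')/c = 0.0022 ≥ ε_y = 0.0021, so the compression steel yields.
M_n = (A_s − A'_s) f_y (d − a/2) + A'_s f_y (d − d') = 280.8 × (23.4 − 4.0485) + 54.6 × (23.4 − 2.5) = 5433.9 + 1141.1 = 6575.0 kip·in = 6575.0/12 = 547.92 kip·ft.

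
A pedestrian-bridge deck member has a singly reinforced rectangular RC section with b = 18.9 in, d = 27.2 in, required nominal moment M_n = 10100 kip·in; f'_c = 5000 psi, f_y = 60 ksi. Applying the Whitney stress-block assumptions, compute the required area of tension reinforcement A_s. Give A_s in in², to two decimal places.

A_s ≈ 6.83 in²

From M_n = 0.85 f'_c a b (d − a/2):
a = d − √(d² − 2M_n/(0.85 f'_c b)) = 27.2 − √(27.2² − 2 × 10100/(0.85 × 5 × 18.9)) = 5.101 in.
A_s = 0.85 f'_c a b / f_y = 0.85 × 5 × 5.101 × 18.9 / 60 = 6.829 in².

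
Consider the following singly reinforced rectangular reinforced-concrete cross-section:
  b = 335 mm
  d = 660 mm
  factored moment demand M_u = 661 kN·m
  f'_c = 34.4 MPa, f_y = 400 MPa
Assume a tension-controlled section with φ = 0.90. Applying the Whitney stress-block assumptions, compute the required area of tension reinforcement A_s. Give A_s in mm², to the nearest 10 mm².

M_n = M_u/φ = 661/0.90 = 734.444 kN·m.
With M_n = 0.85 f'_c a b (d − a/2), solve the quadratic for a:
a = d − √(d² − 2M_n/(0.85 f'_c b)) = 660 − √(660² − 2 × 734.444×10⁶/(0.85 × 34.4 × 335)) = 125.54 mm.
A_s = 0.85 f'_c a b / f_y = 0.85 × 34.4 × 125.54 × 335 / 400 = 3074.3 mm².

A_s ≈ 3070 mm²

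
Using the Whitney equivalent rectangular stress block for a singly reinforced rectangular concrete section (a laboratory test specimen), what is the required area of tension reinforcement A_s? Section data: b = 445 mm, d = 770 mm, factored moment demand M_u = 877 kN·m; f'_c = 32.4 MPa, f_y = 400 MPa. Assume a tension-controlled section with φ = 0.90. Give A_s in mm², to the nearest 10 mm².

M_n = M_u/φ = 877/0.90 = 974.444 kN·m.
With M_n = 0.85 f'_c a b (d − a/2), solve the quadratic for a:
a = d − √(d² − 2M_n/(0.85 f'_c b)) = 770 − √(770² − 2 × 974.444×10⁶/(0.85 × 32.4 × 445)) = 111.31 mm.
A_s = 0.85 f'_c a b / f_y = 0.85 × 32.4 × 111.31 × 445 / 400 = 3410.3 mm².

A_s ≈ 3410 mm²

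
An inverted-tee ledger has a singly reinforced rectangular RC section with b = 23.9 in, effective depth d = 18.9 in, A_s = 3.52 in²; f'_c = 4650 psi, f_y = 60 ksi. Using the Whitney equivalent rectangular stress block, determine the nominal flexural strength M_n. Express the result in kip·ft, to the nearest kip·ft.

M_n ≈ 313 kip·ft

T = A_s f_y = 3.52 × 60 = 211.2 kips.
a = T/(0.85 f'_c b) = 211.2/(0.85 × 4.65 × 23.9) = 2.236 in.
M_n = T(d − a/2) = 211.2 × (18.9 − 1.118) = 3755.6 kip·in = 3755.6/12 = 312.97 kip·ft.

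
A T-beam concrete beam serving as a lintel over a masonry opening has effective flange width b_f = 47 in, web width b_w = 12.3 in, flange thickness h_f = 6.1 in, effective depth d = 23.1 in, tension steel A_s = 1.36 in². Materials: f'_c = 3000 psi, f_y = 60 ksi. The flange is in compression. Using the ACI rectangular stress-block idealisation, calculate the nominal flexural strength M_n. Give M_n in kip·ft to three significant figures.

M_n ≈ 155 kip·ft

Tension: T = A_s f_y = 1.36 × 60 = 81.6 kips.
Try a within the flange: a = T/(0.85 f'_c b_f) = 81.6/(0.85 × 3 × 47) = 0.681 in.
Since a = 0.681 ≤ h_f = 6.1 in, the stress block lies entirely in the flange; analyse as a rectangular beam of width b_f.
M_n = T(d − a/2) = 81.6 × (23.1 − 0.3405) = 1857.2 kip·in.
M_n = 1857.2/12 = 154.77 kip·ft.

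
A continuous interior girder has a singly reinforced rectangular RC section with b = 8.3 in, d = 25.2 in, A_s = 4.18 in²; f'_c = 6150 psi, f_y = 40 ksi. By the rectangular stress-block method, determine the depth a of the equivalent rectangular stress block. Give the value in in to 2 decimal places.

T = A_s f_y = 4.18 × 40 = 167.2 kips.
a = T/(0.85 f'_c b) = 167.2/(0.85 × 6.15 × 8.3) = 3.85 in.

a ≈ 3.85 in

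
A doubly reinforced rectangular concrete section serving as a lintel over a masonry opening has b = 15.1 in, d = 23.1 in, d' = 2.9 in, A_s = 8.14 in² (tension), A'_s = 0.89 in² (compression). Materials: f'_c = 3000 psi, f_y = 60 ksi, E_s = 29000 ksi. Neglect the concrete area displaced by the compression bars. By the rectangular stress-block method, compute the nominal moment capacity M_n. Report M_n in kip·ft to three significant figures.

Assume both steels yield.
a = (A_s − A'_s) f_y/(0.85 f'_c b) = (8.14 − 0.89) × 60/(0.85 × 3 × 15.1) = 11.297 in.
c = a/β₁ = 11.297/0.85 = 13.291 in; ε'_s = 0.003(c − d')/c = 0.0023 ≥ ε_y = 0.0021, so the compression steel yields.
M_n = (A_s − A'_s) f_y (d − a/2) + A'_s f_y (d − d') = 435 × (23.1 − 5.6485) + 53.4 × (23.1 − 2.9) = 7591.4 + 1078.7 = 8670.1 kip·in = 8670.1/12 = 722.51 kip·ft.

M_n ≈ 723 kip·ft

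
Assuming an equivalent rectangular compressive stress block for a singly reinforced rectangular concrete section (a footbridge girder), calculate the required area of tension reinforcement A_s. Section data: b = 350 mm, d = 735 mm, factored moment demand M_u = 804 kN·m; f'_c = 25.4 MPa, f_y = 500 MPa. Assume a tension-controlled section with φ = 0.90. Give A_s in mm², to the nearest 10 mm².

A_s ≈ 2780 mm²

M_n = M_u/φ = 804/0.90 = 893.333 kN·m.
With M_n = 0.85 f'_c a b (d − a/2), solve the quadratic for a:
a = d − √(d² − 2M_n/(0.85 f'_c b)) = 735 − √(735² − 2 × 893.333×10⁶/(0.85 × 25.4 × 350)) = 183.83 mm.
A_s = 0.85 f'_c a b / f_y = 0.85 × 25.4 × 183.83 × 350 / 500 = 2778.2 mm².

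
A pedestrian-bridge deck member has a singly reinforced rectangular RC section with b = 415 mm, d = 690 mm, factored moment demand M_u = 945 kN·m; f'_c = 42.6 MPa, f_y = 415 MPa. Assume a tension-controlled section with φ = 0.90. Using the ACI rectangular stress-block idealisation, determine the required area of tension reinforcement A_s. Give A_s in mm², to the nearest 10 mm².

M_n = M_u/φ = 945/0.90 = 1050 kN·m.
With M_n = 0.85 f'_c a b (d − a/2), solve the quadratic for a:
a = d − √(d² − 2M_n/(0.85 f'_c b)) = 690 − √(690² − 2 × 1050×10⁶/(0.85 × 42.6 × 415)) = 110.04 mm.
A_s = 0.85 f'_c a b / f_y = 0.85 × 42.6 × 110.04 × 415 / 415 = 3984.5 mm².

A_s ≈ 3980 mm²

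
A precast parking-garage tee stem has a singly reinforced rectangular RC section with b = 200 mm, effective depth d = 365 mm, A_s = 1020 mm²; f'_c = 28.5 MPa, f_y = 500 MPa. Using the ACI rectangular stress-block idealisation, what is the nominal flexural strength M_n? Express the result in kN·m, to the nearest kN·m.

M_n ≈ 159 kN·m

T = A_s f_y = 1020 × 500 = 510000 N = 510 kN.
From C = T: a = T/(0.85 f'_c b) = 510000/(0.85 × 28.5 × 200) = 105.26 mm.
M_n = T(d − a/2) = 510 kN × (365 − 52.63) mm = 159.31 kN·m.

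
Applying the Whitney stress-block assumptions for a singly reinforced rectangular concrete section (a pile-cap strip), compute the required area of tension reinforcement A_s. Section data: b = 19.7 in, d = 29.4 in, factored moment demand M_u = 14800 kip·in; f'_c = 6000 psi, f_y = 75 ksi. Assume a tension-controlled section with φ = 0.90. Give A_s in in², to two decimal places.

M_n = M_u/φ = 14800/0.90 = 16444.4 kip·in.
From M_n = 0.85 f'_c a b (d − a/2):
a = d − √(d² − 2M_n/(0.85 f'_c b)) = 29.4 − √(29.4² − 2 × 16444.4/(0.85 × 6 × 19.7)) = 6.227 in.
A_s = 0.85 f'_c a b / f_y = 0.85 × 6 × 6.227 × 19.7 / 75 = 8.342 in².

A_s ≈ 8.34 in²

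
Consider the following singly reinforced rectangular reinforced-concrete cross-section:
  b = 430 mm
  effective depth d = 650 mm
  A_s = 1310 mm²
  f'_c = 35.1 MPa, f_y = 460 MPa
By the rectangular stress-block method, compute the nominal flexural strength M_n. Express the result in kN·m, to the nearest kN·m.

M_n ≈ 378 kN·m

T = A_s f_y = 1310 × 460 = 602600 N = 602.6 kN.
From C = T: a = T/(0.85 f'_c b) = 602600/(0.85 × 35.1 × 430) = 46.97 mm.
M_n = T(d − a/2) = 602.6 kN × (650 − 23.485) mm = 377.54 kN·m.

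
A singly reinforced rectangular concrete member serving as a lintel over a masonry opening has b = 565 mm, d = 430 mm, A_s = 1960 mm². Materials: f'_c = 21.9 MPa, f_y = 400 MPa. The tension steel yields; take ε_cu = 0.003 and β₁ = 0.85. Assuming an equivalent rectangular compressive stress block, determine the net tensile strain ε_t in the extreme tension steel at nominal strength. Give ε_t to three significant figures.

ε_t ≈ 0.0117

a = A_s f_y/(0.85 f'_c b) = 74.54 mm.
β₁ = 0.85, so c = a/β₁ = 74.54/0.85 = 87.69 mm.
From the linear strain diagram with ε_cu = 0.003: ε_t = 0.003 (d − c)/c = 0.003 × (430 − 87.69)/87.69 = 0.0117.
Since ε_t ≥ 0.005, the section is tension-controlled.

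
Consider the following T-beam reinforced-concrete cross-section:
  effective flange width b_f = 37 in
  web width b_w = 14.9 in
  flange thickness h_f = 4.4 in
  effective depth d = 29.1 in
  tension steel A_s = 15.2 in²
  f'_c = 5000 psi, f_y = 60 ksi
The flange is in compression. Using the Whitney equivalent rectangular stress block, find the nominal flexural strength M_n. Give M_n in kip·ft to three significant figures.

M_n ≈ 1970 kip·ft

Tension: T = A_s f_y = 15.2 × 60 = 912 kips.
Try a within the flange: a = T/(0.85 f'_c b_f) = 912/(0.85 × 5 × 37) = 5.800 in.
a = 5.800 > h_f = 4.4 in: the block extends into the web. Split into flange-overhang and web parts.
C_f = 0.85 f'_c (b_f − b_w) h_f = 0.85 × 5 × (37 − 14.9) × 4.4 = 413.3 kips.
Remaining web compression depth: a_w = (T − C_f)/(0.85 f'_c b_w) = (912 − 413.3)/(0.85 × 5 × 14.9) = 7.875 in.
M_n = C_f(d − h_f/2) + (T − C_f)(d − a_w/2) = 413.3 × (29.1 − 2.2) + 498.7 × (29.1 − 3.9375) = 11117.8 + 12548.5 = 23666.3 kip·in.
M_n = 23666.3/12 = 1972.19 kip·ft.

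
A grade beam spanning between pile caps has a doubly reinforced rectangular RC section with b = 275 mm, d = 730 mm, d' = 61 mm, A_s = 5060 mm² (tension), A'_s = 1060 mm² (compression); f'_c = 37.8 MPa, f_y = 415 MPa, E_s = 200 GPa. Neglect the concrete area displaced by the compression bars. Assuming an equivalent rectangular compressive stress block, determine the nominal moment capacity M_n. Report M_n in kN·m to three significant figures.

Assume both tension and compression steel yield.
Net tension couple steel: A_s − A'_s = 4000 mm².
a = (A_s − A'_s) f_y / (0.85 f'_c b) = 1660000/(0.85 × 37.8 × 275) = 187.87 mm.
c = a/β₁ = 187.87/0.78 = 240.86 mm; ε'_s = 0.003(c − d')/c = 0.0022 ≥ f_y/E_s = 0.0021, so compression steel does yield.
M_n = (A_s − A'_s) f_y (d − a/2) + A'_s f_y (d − d') = [1660000 × (730 − 93.935) + 439900 × (730 − 61)] × 10⁻⁶ = 1055.87 + 294.29 = 1350.16 kN·m.

M_n ≈ 1350 kN·m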